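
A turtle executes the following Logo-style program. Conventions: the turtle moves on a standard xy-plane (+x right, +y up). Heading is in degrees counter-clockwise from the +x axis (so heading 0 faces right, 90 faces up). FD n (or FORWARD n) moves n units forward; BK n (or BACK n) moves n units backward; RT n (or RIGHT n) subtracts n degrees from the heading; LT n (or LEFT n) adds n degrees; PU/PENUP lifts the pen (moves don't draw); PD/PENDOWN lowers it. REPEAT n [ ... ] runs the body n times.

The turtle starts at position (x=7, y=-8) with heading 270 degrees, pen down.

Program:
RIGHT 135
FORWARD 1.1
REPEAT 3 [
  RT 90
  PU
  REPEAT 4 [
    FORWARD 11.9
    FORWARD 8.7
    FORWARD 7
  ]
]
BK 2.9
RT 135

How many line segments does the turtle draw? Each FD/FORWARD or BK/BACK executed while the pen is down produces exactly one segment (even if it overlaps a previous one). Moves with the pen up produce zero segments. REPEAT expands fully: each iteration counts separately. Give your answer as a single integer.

Executing turtle program step by step:
Start: pos=(7,-8), heading=270, pen down
RT 135: heading 270 -> 135
FD 1.1: (7,-8) -> (6.222,-7.222) [heading=135, draw]
REPEAT 3 [
  -- iteration 1/3 --
  RT 90: heading 135 -> 45
  PU: pen up
  REPEAT 4 [
    -- iteration 1/4 --
    FD 11.9: (6.222,-7.222) -> (14.637,1.192) [heading=45, move]
    FD 8.7: (14.637,1.192) -> (20.789,7.344) [heading=45, move]
    FD 7: (20.789,7.344) -> (25.738,12.294) [heading=45, move]
    -- iteration 2/4 --
    FD 11.9: (25.738,12.294) -> (34.153,20.709) [heading=45, move]
    FD 8.7: (34.153,20.709) -> (40.305,26.86) [heading=45, move]
    FD 7: (40.305,26.86) -> (45.254,31.81) [heading=45, move]
    -- iteration 3/4 --
    FD 11.9: (45.254,31.81) -> (53.669,40.225) [heading=45, move]
    FD 8.7: (53.669,40.225) -> (59.821,46.377) [heading=45, move]
    FD 7: (59.821,46.377) -> (64.771,51.326) [heading=45, move]
    -- iteration 4/4 --
    FD 11.9: (64.771,51.326) -> (73.185,59.741) [heading=45, move]
    FD 8.7: (73.185,59.741) -> (79.337,65.893) [heading=45, move]
    FD 7: (79.337,65.893) -> (84.287,70.842) [heading=45, move]
  ]
  -- iteration 2/3 --
  RT 90: heading 45 -> 315
  PU: pen up
  REPEAT 4 [
    -- iteration 1/4 --
    FD 11.9: (84.287,70.842) -> (92.701,62.428) [heading=315, move]
    FD 8.7: (92.701,62.428) -> (98.853,56.276) [heading=315, move]
    FD 7: (98.853,56.276) -> (103.803,51.326) [heading=315, move]
    -- iteration 2/4 --
    FD 11.9: (103.803,51.326) -> (112.217,42.912) [heading=315, move]
    FD 8.7: (112.217,42.912) -> (118.369,36.76) [heading=315, move]
    FD 7: (118.369,36.76) -> (123.319,31.81) [heading=315, move]
    -- iteration 3/4 --
    FD 11.9: (123.319,31.81) -> (131.734,23.396) [heading=315, move]
    FD 8.7: (131.734,23.396) -> (137.885,17.244) [heading=315, move]
    FD 7: (137.885,17.244) -> (142.835,12.294) [heading=315, move]
    -- iteration 4/4 --
    FD 11.9: (142.835,12.294) -> (151.25,3.879) [heading=315, move]
    FD 8.7: (151.25,3.879) -> (157.402,-2.272) [heading=315, move]
    FD 7: (157.402,-2.272) -> (162.351,-7.222) [heading=315, move]
  ]
  -- iteration 3/3 --
  RT 90: heading 315 -> 225
  PU: pen up
  REPEAT 4 [
    -- iteration 1/4 --
    FD 11.9: (162.351,-7.222) -> (153.937,-15.637) [heading=225, move]
    FD 8.7: (153.937,-15.637) -> (147.785,-21.789) [heading=225, move]
    FD 7: (147.785,-21.789) -> (142.835,-26.738) [heading=225, move]
    -- iteration 2/4 --
    FD 11.9: (142.835,-26.738) -> (134.421,-35.153) [heading=225, move]
    FD 8.7: (134.421,-35.153) -> (128.269,-41.305) [heading=225, move]
    FD 7: (128.269,-41.305) -> (123.319,-46.254) [heading=225, move]
    -- iteration 3/4 --
    FD 11.9: (123.319,-46.254) -> (114.904,-54.669) [heading=225, move]
    FD 8.7: (114.904,-54.669) -> (108.753,-60.821) [heading=225, move]
    FD 7: (108.753,-60.821) -> (103.803,-65.771) [heading=225, move]
    -- iteration 4/4 --
    FD 11.9: (103.803,-65.771) -> (95.388,-74.185) [heading=225, move]
    FD 8.7: (95.388,-74.185) -> (89.237,-80.337) [heading=225, move]
    FD 7: (89.237,-80.337) -> (84.287,-85.287) [heading=225, move]
  ]
]
BK 2.9: (84.287,-85.287) -> (86.337,-83.236) [heading=225, move]
RT 135: heading 225 -> 90
Final: pos=(86.337,-83.236), heading=90, 1 segment(s) drawn
Segments drawn: 1

Answer: 1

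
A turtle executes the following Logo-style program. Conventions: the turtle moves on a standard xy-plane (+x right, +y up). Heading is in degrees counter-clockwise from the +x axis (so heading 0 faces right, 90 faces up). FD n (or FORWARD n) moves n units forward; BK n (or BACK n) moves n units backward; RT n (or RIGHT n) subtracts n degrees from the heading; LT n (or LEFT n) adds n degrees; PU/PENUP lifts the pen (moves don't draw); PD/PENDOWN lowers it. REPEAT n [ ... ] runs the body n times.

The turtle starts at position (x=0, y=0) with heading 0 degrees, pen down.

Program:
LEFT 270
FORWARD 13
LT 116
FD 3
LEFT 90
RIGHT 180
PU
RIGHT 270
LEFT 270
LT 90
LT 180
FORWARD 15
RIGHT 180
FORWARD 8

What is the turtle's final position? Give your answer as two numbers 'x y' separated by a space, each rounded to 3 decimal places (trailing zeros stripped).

Answer: -3.595 -14.753

Derivation:
Executing turtle program step by step:
Start: pos=(0,0), heading=0, pen down
LT 270: heading 0 -> 270
FD 13: (0,0) -> (0,-13) [heading=270, draw]
LT 116: heading 270 -> 26
FD 3: (0,-13) -> (2.696,-11.685) [heading=26, draw]
LT 90: heading 26 -> 116
RT 180: heading 116 -> 296
PU: pen up
RT 270: heading 296 -> 26
LT 270: heading 26 -> 296
LT 90: heading 296 -> 26
LT 180: heading 26 -> 206
FD 15: (2.696,-11.685) -> (-10.786,-18.26) [heading=206, move]
RT 180: heading 206 -> 26
FD 8: (-10.786,-18.26) -> (-3.595,-14.753) [heading=26, move]
Final: pos=(-3.595,-14.753), heading=26, 2 segment(s) drawn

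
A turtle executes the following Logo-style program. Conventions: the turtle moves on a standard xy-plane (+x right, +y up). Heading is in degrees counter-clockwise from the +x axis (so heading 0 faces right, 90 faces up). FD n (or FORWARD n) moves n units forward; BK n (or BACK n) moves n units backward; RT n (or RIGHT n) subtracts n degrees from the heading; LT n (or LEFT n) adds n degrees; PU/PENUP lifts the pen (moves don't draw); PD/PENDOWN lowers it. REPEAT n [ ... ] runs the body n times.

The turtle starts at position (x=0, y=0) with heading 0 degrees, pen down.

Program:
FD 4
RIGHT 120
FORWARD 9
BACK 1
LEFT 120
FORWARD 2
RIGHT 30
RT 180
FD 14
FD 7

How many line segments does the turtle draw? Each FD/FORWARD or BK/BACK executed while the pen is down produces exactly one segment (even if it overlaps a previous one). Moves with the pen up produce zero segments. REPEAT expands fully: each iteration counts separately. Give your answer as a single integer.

Executing turtle program step by step:
Start: pos=(0,0), heading=0, pen down
FD 4: (0,0) -> (4,0) [heading=0, draw]
RT 120: heading 0 -> 240
FD 9: (4,0) -> (-0.5,-7.794) [heading=240, draw]
BK 1: (-0.5,-7.794) -> (0,-6.928) [heading=240, draw]
LT 120: heading 240 -> 0
FD 2: (0,-6.928) -> (2,-6.928) [heading=0, draw]
RT 30: heading 0 -> 330
RT 180: heading 330 -> 150
FD 14: (2,-6.928) -> (-10.124,0.072) [heading=150, draw]
FD 7: (-10.124,0.072) -> (-16.187,3.572) [heading=150, draw]
Final: pos=(-16.187,3.572), heading=150, 6 segment(s) drawn
Segments drawn: 6

Answer: 6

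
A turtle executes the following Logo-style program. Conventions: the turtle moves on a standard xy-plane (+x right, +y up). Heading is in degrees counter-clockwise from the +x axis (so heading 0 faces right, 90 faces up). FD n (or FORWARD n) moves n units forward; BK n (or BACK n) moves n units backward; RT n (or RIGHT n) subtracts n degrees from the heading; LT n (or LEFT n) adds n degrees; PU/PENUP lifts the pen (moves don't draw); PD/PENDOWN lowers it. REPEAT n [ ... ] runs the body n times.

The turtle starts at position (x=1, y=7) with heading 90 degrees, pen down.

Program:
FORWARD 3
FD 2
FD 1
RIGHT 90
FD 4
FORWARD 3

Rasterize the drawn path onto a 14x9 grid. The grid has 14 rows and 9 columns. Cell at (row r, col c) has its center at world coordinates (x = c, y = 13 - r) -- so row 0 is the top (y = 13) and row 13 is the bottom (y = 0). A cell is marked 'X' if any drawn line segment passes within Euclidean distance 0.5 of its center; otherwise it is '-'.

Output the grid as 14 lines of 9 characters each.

Segment 0: (1,7) -> (1,10)
Segment 1: (1,10) -> (1,12)
Segment 2: (1,12) -> (1,13)
Segment 3: (1,13) -> (5,13)
Segment 4: (5,13) -> (8,13)

Answer: -XXXXXXXX
-X-------
-X-------
-X-------
-X-------
-X-------
-X-------
---------
---------
---------
---------
---------
---------
---------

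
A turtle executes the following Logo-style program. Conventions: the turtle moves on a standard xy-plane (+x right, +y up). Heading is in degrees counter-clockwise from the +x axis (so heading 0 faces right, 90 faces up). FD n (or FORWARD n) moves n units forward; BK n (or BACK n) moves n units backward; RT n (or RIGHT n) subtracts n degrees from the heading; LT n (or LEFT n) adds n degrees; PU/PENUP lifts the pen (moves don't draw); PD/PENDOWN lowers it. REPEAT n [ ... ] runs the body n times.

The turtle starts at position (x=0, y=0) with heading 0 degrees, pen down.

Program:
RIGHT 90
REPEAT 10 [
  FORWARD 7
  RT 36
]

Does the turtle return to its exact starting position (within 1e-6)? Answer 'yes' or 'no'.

Executing turtle program step by step:
Start: pos=(0,0), heading=0, pen down
RT 90: heading 0 -> 270
REPEAT 10 [
  -- iteration 1/10 --
  FD 7: (0,0) -> (0,-7) [heading=270, draw]
  RT 36: heading 270 -> 234
  -- iteration 2/10 --
  FD 7: (0,-7) -> (-4.114,-12.663) [heading=234, draw]
  RT 36: heading 234 -> 198
  -- iteration 3/10 --
  FD 7: (-4.114,-12.663) -> (-10.772,-14.826) [heading=198, draw]
  RT 36: heading 198 -> 162
  -- iteration 4/10 --
  FD 7: (-10.772,-14.826) -> (-17.429,-12.663) [heading=162, draw]
  RT 36: heading 162 -> 126
  -- iteration 5/10 --
  FD 7: (-17.429,-12.663) -> (-21.544,-7) [heading=126, draw]
  RT 36: heading 126 -> 90
  -- iteration 6/10 --
  FD 7: (-21.544,-7) -> (-21.544,0) [heading=90, draw]
  RT 36: heading 90 -> 54
  -- iteration 7/10 --
  FD 7: (-21.544,0) -> (-17.429,5.663) [heading=54, draw]
  RT 36: heading 54 -> 18
  -- iteration 8/10 --
  FD 7: (-17.429,5.663) -> (-10.772,7.826) [heading=18, draw]
  RT 36: heading 18 -> 342
  -- iteration 9/10 --
  FD 7: (-10.772,7.826) -> (-4.114,5.663) [heading=342, draw]
  RT 36: heading 342 -> 306
  -- iteration 10/10 --
  FD 7: (-4.114,5.663) -> (0,0) [heading=306, draw]
  RT 36: heading 306 -> 270
]
Final: pos=(0,0), heading=270, 10 segment(s) drawn

Start position: (0, 0)
Final position: (0, 0)
Distance = 0; < 1e-6 -> CLOSED

Answer: yes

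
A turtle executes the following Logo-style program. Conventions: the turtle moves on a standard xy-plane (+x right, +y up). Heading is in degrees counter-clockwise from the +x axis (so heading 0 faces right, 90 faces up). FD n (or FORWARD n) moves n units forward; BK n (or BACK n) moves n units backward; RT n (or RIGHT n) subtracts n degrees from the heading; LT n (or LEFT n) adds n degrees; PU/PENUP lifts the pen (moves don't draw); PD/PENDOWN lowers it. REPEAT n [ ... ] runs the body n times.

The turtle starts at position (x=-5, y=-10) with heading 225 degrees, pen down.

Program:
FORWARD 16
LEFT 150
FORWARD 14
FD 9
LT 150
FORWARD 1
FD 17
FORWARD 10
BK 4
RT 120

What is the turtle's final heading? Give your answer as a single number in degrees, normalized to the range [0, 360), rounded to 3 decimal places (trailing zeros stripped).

Executing turtle program step by step:
Start: pos=(-5,-10), heading=225, pen down
FD 16: (-5,-10) -> (-16.314,-21.314) [heading=225, draw]
LT 150: heading 225 -> 15
FD 14: (-16.314,-21.314) -> (-2.791,-17.69) [heading=15, draw]
FD 9: (-2.791,-17.69) -> (5.903,-15.361) [heading=15, draw]
LT 150: heading 15 -> 165
FD 1: (5.903,-15.361) -> (4.937,-15.102) [heading=165, draw]
FD 17: (4.937,-15.102) -> (-11.484,-10.702) [heading=165, draw]
FD 10: (-11.484,-10.702) -> (-21.143,-8.114) [heading=165, draw]
BK 4: (-21.143,-8.114) -> (-17.28,-9.149) [heading=165, draw]
RT 120: heading 165 -> 45
Final: pos=(-17.28,-9.149), heading=45, 7 segment(s) drawn

Answer: 45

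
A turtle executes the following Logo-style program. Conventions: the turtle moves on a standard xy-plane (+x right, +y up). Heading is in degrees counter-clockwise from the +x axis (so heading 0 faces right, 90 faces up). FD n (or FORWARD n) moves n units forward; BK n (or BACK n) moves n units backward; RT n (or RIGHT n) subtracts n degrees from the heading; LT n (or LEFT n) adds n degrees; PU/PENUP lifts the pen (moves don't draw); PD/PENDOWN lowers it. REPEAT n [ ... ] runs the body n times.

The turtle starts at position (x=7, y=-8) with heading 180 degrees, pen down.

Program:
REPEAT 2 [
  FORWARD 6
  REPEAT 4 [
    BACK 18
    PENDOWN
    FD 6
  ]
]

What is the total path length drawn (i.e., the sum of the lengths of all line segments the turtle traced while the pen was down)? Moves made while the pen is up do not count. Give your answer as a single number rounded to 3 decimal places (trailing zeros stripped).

Executing turtle program step by step:
Start: pos=(7,-8), heading=180, pen down
REPEAT 2 [
  -- iteration 1/2 --
  FD 6: (7,-8) -> (1,-8) [heading=180, draw]
  REPEAT 4 [
    -- iteration 1/4 --
    BK 18: (1,-8) -> (19,-8) [heading=180, draw]
    PD: pen down
    FD 6: (19,-8) -> (13,-8) [heading=180, draw]
    -- iteration 2/4 --
    BK 18: (13,-8) -> (31,-8) [heading=180, draw]
    PD: pen down
    FD 6: (31,-8) -> (25,-8) [heading=180, draw]
    -- iteration 3/4 --
    BK 18: (25,-8) -> (43,-8) [heading=180, draw]
    PD: pen down
    FD 6: (43,-8) -> (37,-8) [heading=180, draw]
    -- iteration 4/4 --
    BK 18: (37,-8) -> (55,-8) [heading=180, draw]
    PD: pen down
    FD 6: (55,-8) -> (49,-8) [heading=180, draw]
  ]
  -- iteration 2/2 --
  FD 6: (49,-8) -> (43,-8) [heading=180, draw]
  REPEAT 4 [
    -- iteration 1/4 --
    BK 18: (43,-8) -> (61,-8) [heading=180, draw]
    PD: pen down
    FD 6: (61,-8) -> (55,-8) [heading=180, draw]
    -- iteration 2/4 --
    BK 18: (55,-8) -> (73,-8) [heading=180, draw]
    PD: pen down
    FD 6: (73,-8) -> (67,-8) [heading=180, draw]
    -- iteration 3/4 --
    BK 18: (67,-8) -> (85,-8) [heading=180, draw]
    PD: pen down
    FD 6: (85,-8) -> (79,-8) [heading=180, draw]
    -- iteration 4/4 --
    BK 18: (79,-8) -> (97,-8) [heading=180, draw]
    PD: pen down
    FD 6: (97,-8) -> (91,-8) [heading=180, draw]
  ]
]
Final: pos=(91,-8), heading=180, 18 segment(s) drawn

Segment lengths:
  seg 1: (7,-8) -> (1,-8), length = 6
  seg 2: (1,-8) -> (19,-8), length = 18
  seg 3: (19,-8) -> (13,-8), length = 6
  seg 4: (13,-8) -> (31,-8), length = 18
  seg 5: (31,-8) -> (25,-8), length = 6
  seg 6: (25,-8) -> (43,-8), length = 18
  seg 7: (43,-8) -> (37,-8), length = 6
  seg 8: (37,-8) -> (55,-8), length = 18
  seg 9: (55,-8) -> (49,-8), length = 6
  seg 10: (49,-8) -> (43,-8), length = 6
  seg 11: (43,-8) -> (61,-8), length = 18
  seg 12: (61,-8) -> (55,-8), length = 6
  seg 13: (55,-8) -> (73,-8), length = 18
  seg 14: (73,-8) -> (67,-8), length = 6
  seg 15: (67,-8) -> (85,-8), length = 18
  seg 16: (85,-8) -> (79,-8), length = 6
  seg 17: (79,-8) -> (97,-8), length = 18
  seg 18: (97,-8) -> (91,-8), length = 6
Total = 204

Answer: 204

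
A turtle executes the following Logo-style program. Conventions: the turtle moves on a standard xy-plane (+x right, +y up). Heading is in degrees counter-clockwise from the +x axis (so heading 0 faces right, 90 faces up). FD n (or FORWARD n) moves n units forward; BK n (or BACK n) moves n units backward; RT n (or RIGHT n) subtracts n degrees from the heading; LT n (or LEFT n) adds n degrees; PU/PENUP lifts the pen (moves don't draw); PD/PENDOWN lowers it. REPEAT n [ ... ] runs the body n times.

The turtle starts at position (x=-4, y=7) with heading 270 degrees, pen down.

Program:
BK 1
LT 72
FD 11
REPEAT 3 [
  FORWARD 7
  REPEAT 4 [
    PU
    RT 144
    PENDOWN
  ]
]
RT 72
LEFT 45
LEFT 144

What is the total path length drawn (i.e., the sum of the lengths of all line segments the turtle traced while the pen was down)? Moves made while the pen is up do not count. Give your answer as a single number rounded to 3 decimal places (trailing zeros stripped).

Executing turtle program step by step:
Start: pos=(-4,7), heading=270, pen down
BK 1: (-4,7) -> (-4,8) [heading=270, draw]
LT 72: heading 270 -> 342
FD 11: (-4,8) -> (6.462,4.601) [heading=342, draw]
REPEAT 3 [
  -- iteration 1/3 --
  FD 7: (6.462,4.601) -> (13.119,2.438) [heading=342, draw]
  REPEAT 4 [
    -- iteration 1/4 --
    PU: pen up
    RT 144: heading 342 -> 198
    PD: pen down
    -- iteration 2/4 --
    PU: pen up
    RT 144: heading 198 -> 54
    PD: pen down
    -- iteration 3/4 --
    PU: pen up
    RT 144: heading 54 -> 270
    PD: pen down
    -- iteration 4/4 --
    PU: pen up
    RT 144: heading 270 -> 126
    PD: pen down
  ]
  -- iteration 2/3 --
  FD 7: (13.119,2.438) -> (9.005,8.101) [heading=126, draw]
  REPEAT 4 [
    -- iteration 1/4 --
    PU: pen up
    RT 144: heading 126 -> 342
    PD: pen down
    -- iteration 2/4 --
    PU: pen up
    RT 144: heading 342 -> 198
    PD: pen down
    -- iteration 3/4 --
    PU: pen up
    RT 144: heading 198 -> 54
    PD: pen down
    -- iteration 4/4 --
    PU: pen up
    RT 144: heading 54 -> 270
    PD: pen down
  ]
  -- iteration 3/3 --
  FD 7: (9.005,8.101) -> (9.005,1.101) [heading=270, draw]
  REPEAT 4 [
    -- iteration 1/4 --
    PU: pen up
    RT 144: heading 270 -> 126
    PD: pen down
    -- iteration 2/4 --
    PU: pen up
    RT 144: heading 126 -> 342
    PD: pen down
    -- iteration 3/4 --
    PU: pen up
    RT 144: heading 342 -> 198
    PD: pen down
    -- iteration 4/4 --
    PU: pen up
    RT 144: heading 198 -> 54
    PD: pen down
  ]
]
RT 72: heading 54 -> 342
LT 45: heading 342 -> 27
LT 144: heading 27 -> 171
Final: pos=(9.005,1.101), heading=171, 5 segment(s) drawn

Segment lengths:
  seg 1: (-4,7) -> (-4,8), length = 1
  seg 2: (-4,8) -> (6.462,4.601), length = 11
  seg 3: (6.462,4.601) -> (13.119,2.438), length = 7
  seg 4: (13.119,2.438) -> (9.005,8.101), length = 7
  seg 5: (9.005,8.101) -> (9.005,1.101), length = 7
Total = 33

Answer: 33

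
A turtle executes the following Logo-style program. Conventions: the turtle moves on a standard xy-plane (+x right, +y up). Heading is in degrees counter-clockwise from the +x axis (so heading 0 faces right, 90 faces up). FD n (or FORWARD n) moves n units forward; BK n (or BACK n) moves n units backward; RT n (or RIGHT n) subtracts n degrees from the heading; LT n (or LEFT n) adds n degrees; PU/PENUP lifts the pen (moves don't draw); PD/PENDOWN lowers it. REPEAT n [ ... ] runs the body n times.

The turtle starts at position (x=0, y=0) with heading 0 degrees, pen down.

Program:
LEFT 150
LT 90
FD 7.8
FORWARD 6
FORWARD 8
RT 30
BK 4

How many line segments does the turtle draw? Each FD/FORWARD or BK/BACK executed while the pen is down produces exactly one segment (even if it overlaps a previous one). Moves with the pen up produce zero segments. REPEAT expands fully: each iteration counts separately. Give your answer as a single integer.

Executing turtle program step by step:
Start: pos=(0,0), heading=0, pen down
LT 150: heading 0 -> 150
LT 90: heading 150 -> 240
FD 7.8: (0,0) -> (-3.9,-6.755) [heading=240, draw]
FD 6: (-3.9,-6.755) -> (-6.9,-11.951) [heading=240, draw]
FD 8: (-6.9,-11.951) -> (-10.9,-18.879) [heading=240, draw]
RT 30: heading 240 -> 210
BK 4: (-10.9,-18.879) -> (-7.436,-16.879) [heading=210, draw]
Final: pos=(-7.436,-16.879), heading=210, 4 segment(s) drawn
Segments drawn: 4

Answer: 4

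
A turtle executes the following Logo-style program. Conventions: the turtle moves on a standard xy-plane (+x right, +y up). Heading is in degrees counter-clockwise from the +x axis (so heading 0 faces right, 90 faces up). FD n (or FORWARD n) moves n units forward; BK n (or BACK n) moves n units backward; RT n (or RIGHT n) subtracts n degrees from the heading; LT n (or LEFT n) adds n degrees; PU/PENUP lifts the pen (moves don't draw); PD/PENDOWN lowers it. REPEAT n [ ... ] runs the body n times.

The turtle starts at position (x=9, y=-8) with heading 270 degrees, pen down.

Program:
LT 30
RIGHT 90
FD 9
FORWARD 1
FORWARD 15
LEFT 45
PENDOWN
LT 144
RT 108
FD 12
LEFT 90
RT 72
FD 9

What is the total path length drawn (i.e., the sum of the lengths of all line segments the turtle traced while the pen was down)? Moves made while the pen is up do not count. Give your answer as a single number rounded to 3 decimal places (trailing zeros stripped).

Executing turtle program step by step:
Start: pos=(9,-8), heading=270, pen down
LT 30: heading 270 -> 300
RT 90: heading 300 -> 210
FD 9: (9,-8) -> (1.206,-12.5) [heading=210, draw]
FD 1: (1.206,-12.5) -> (0.34,-13) [heading=210, draw]
FD 15: (0.34,-13) -> (-12.651,-20.5) [heading=210, draw]
LT 45: heading 210 -> 255
PD: pen down
LT 144: heading 255 -> 39
RT 108: heading 39 -> 291
FD 12: (-12.651,-20.5) -> (-8.35,-31.703) [heading=291, draw]
LT 90: heading 291 -> 21
RT 72: heading 21 -> 309
FD 9: (-8.35,-31.703) -> (-2.686,-38.697) [heading=309, draw]
Final: pos=(-2.686,-38.697), heading=309, 5 segment(s) drawn

Segment lengths:
  seg 1: (9,-8) -> (1.206,-12.5), length = 9
  seg 2: (1.206,-12.5) -> (0.34,-13), length = 1
  seg 3: (0.34,-13) -> (-12.651,-20.5), length = 15
  seg 4: (-12.651,-20.5) -> (-8.35,-31.703), length = 12
  seg 5: (-8.35,-31.703) -> (-2.686,-38.697), length = 9
Total = 46

Answer: 46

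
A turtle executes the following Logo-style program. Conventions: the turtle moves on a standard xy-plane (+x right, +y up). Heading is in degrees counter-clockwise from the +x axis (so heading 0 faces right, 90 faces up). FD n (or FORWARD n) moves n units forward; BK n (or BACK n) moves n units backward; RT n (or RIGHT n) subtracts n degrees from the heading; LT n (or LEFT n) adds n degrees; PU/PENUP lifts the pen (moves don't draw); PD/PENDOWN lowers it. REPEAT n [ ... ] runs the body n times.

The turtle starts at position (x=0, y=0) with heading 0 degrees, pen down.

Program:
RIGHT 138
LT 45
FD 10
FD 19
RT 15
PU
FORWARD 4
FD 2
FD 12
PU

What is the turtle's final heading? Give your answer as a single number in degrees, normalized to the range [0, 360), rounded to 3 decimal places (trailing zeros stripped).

Answer: 252

Derivation:
Executing turtle program step by step:
Start: pos=(0,0), heading=0, pen down
RT 138: heading 0 -> 222
LT 45: heading 222 -> 267
FD 10: (0,0) -> (-0.523,-9.986) [heading=267, draw]
FD 19: (-0.523,-9.986) -> (-1.518,-28.96) [heading=267, draw]
RT 15: heading 267 -> 252
PU: pen up
FD 4: (-1.518,-28.96) -> (-2.754,-32.764) [heading=252, move]
FD 2: (-2.754,-32.764) -> (-3.372,-34.667) [heading=252, move]
FD 12: (-3.372,-34.667) -> (-7.08,-46.079) [heading=252, move]
PU: pen up
Final: pos=(-7.08,-46.079), heading=252, 2 segment(s) drawn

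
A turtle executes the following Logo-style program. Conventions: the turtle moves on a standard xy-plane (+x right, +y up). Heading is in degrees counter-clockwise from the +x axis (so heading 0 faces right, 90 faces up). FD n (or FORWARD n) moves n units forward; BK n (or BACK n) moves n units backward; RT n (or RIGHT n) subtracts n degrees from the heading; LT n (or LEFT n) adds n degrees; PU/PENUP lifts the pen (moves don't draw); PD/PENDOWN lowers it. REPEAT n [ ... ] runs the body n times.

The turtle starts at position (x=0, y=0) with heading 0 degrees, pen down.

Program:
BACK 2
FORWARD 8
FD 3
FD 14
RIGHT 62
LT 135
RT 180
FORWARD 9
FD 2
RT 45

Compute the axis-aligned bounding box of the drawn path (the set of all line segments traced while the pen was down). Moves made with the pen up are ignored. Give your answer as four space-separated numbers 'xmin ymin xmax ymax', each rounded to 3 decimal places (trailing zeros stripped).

Answer: -2 -10.519 23 0

Derivation:
Executing turtle program step by step:
Start: pos=(0,0), heading=0, pen down
BK 2: (0,0) -> (-2,0) [heading=0, draw]
FD 8: (-2,0) -> (6,0) [heading=0, draw]
FD 3: (6,0) -> (9,0) [heading=0, draw]
FD 14: (9,0) -> (23,0) [heading=0, draw]
RT 62: heading 0 -> 298
LT 135: heading 298 -> 73
RT 180: heading 73 -> 253
FD 9: (23,0) -> (20.369,-8.607) [heading=253, draw]
FD 2: (20.369,-8.607) -> (19.784,-10.519) [heading=253, draw]
RT 45: heading 253 -> 208
Final: pos=(19.784,-10.519), heading=208, 6 segment(s) drawn

Segment endpoints: x in {-2, 0, 6, 9, 19.784, 20.369, 23}, y in {-10.519, -8.607, 0}
xmin=-2, ymin=-10.519, xmax=23, ymax=0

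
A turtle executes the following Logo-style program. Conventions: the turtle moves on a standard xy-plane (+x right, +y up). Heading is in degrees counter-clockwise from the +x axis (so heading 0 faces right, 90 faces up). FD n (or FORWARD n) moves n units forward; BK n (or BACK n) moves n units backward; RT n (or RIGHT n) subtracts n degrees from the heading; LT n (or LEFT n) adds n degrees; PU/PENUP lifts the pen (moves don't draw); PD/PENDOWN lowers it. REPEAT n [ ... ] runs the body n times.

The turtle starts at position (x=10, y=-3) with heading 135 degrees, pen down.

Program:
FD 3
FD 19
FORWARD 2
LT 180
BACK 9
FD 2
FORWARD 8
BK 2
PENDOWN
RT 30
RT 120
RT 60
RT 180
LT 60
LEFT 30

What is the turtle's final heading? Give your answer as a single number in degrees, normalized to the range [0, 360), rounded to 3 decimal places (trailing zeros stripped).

Executing turtle program step by step:
Start: pos=(10,-3), heading=135, pen down
FD 3: (10,-3) -> (7.879,-0.879) [heading=135, draw]
FD 19: (7.879,-0.879) -> (-5.556,12.556) [heading=135, draw]
FD 2: (-5.556,12.556) -> (-6.971,13.971) [heading=135, draw]
LT 180: heading 135 -> 315
BK 9: (-6.971,13.971) -> (-13.335,20.335) [heading=315, draw]
FD 2: (-13.335,20.335) -> (-11.92,18.92) [heading=315, draw]
FD 8: (-11.92,18.92) -> (-6.263,13.263) [heading=315, draw]
BK 2: (-6.263,13.263) -> (-7.678,14.678) [heading=315, draw]
PD: pen down
RT 30: heading 315 -> 285
RT 120: heading 285 -> 165
RT 60: heading 165 -> 105
RT 180: heading 105 -> 285
LT 60: heading 285 -> 345
LT 30: heading 345 -> 15
Final: pos=(-7.678,14.678), heading=15, 7 segment(s) drawn

Answer: 15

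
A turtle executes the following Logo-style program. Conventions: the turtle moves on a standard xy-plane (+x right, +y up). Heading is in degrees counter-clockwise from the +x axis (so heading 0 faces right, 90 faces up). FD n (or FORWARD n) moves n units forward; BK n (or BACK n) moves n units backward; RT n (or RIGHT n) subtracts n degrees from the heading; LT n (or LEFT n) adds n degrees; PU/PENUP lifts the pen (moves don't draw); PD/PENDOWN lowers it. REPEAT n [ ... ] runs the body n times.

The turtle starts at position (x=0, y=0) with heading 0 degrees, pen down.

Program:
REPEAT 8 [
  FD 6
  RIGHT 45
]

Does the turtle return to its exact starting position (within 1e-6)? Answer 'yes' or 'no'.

Answer: yes

Derivation:
Executing turtle program step by step:
Start: pos=(0,0), heading=0, pen down
REPEAT 8 [
  -- iteration 1/8 --
  FD 6: (0,0) -> (6,0) [heading=0, draw]
  RT 45: heading 0 -> 315
  -- iteration 2/8 --
  FD 6: (6,0) -> (10.243,-4.243) [heading=315, draw]
  RT 45: heading 315 -> 270
  -- iteration 3/8 --
  FD 6: (10.243,-4.243) -> (10.243,-10.243) [heading=270, draw]
  RT 45: heading 270 -> 225
  -- iteration 4/8 --
  FD 6: (10.243,-10.243) -> (6,-14.485) [heading=225, draw]
  RT 45: heading 225 -> 180
  -- iteration 5/8 --
  FD 6: (6,-14.485) -> (0,-14.485) [heading=180, draw]
  RT 45: heading 180 -> 135
  -- iteration 6/8 --
  FD 6: (0,-14.485) -> (-4.243,-10.243) [heading=135, draw]
  RT 45: heading 135 -> 90
  -- iteration 7/8 --
  FD 6: (-4.243,-10.243) -> (-4.243,-4.243) [heading=90, draw]
  RT 45: heading 90 -> 45
  -- iteration 8/8 --
  FD 6: (-4.243,-4.243) -> (0,0) [heading=45, draw]
  RT 45: heading 45 -> 0
]
Final: pos=(0,0), heading=0, 8 segment(s) drawn

Start position: (0, 0)
Final position: (0, 0)
Distance = 0; < 1e-6 -> CLOSED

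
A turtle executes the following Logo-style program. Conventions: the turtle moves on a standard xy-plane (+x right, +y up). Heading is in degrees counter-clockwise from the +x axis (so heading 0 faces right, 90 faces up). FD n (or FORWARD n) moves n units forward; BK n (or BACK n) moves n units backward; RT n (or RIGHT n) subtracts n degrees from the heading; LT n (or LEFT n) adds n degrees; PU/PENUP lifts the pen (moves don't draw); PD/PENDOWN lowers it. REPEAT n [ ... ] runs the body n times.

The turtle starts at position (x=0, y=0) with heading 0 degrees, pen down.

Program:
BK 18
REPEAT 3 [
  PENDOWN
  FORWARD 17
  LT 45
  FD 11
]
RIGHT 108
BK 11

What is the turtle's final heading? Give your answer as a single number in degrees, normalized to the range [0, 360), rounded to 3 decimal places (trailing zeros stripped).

Executing turtle program step by step:
Start: pos=(0,0), heading=0, pen down
BK 18: (0,0) -> (-18,0) [heading=0, draw]
REPEAT 3 [
  -- iteration 1/3 --
  PD: pen down
  FD 17: (-18,0) -> (-1,0) [heading=0, draw]
  LT 45: heading 0 -> 45
  FD 11: (-1,0) -> (6.778,7.778) [heading=45, draw]
  -- iteration 2/3 --
  PD: pen down
  FD 17: (6.778,7.778) -> (18.799,19.799) [heading=45, draw]
  LT 45: heading 45 -> 90
  FD 11: (18.799,19.799) -> (18.799,30.799) [heading=90, draw]
  -- iteration 3/3 --
  PD: pen down
  FD 17: (18.799,30.799) -> (18.799,47.799) [heading=90, draw]
  LT 45: heading 90 -> 135
  FD 11: (18.799,47.799) -> (11.021,55.577) [heading=135, draw]
]
RT 108: heading 135 -> 27
BK 11: (11.021,55.577) -> (1.22,50.583) [heading=27, draw]
Final: pos=(1.22,50.583), heading=27, 8 segment(s) drawn

Answer: 27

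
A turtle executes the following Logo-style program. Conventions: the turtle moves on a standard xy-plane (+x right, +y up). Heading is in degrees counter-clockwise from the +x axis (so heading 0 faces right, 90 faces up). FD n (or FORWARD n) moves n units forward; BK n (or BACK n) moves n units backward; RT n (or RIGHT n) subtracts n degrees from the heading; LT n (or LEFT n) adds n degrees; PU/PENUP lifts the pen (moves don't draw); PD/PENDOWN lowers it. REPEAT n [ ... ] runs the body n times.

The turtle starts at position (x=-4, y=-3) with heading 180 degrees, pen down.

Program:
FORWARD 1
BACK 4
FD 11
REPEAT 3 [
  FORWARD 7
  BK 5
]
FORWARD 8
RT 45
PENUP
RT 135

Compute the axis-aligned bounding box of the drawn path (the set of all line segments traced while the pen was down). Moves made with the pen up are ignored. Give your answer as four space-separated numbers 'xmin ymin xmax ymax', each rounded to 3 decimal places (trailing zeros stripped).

Executing turtle program step by step:
Start: pos=(-4,-3), heading=180, pen down
FD 1: (-4,-3) -> (-5,-3) [heading=180, draw]
BK 4: (-5,-3) -> (-1,-3) [heading=180, draw]
FD 11: (-1,-3) -> (-12,-3) [heading=180, draw]
REPEAT 3 [
  -- iteration 1/3 --
  FD 7: (-12,-3) -> (-19,-3) [heading=180, draw]
  BK 5: (-19,-3) -> (-14,-3) [heading=180, draw]
  -- iteration 2/3 --
  FD 7: (-14,-3) -> (-21,-3) [heading=180, draw]
  BK 5: (-21,-3) -> (-16,-3) [heading=180, draw]
  -- iteration 3/3 --
  FD 7: (-16,-3) -> (-23,-3) [heading=180, draw]
  BK 5: (-23,-3) -> (-18,-3) [heading=180, draw]
]
FD 8: (-18,-3) -> (-26,-3) [heading=180, draw]
RT 45: heading 180 -> 135
PU: pen up
RT 135: heading 135 -> 0
Final: pos=(-26,-3), heading=0, 10 segment(s) drawn

Segment endpoints: x in {-26, -23, -21, -19, -18, -16, -14, -12, -5, -4, -1}, y in {-3, -3, -3, -3, -3, -3, -3, -3}
xmin=-26, ymin=-3, xmax=-1, ymax=-3

Answer: -26 -3 -1 -3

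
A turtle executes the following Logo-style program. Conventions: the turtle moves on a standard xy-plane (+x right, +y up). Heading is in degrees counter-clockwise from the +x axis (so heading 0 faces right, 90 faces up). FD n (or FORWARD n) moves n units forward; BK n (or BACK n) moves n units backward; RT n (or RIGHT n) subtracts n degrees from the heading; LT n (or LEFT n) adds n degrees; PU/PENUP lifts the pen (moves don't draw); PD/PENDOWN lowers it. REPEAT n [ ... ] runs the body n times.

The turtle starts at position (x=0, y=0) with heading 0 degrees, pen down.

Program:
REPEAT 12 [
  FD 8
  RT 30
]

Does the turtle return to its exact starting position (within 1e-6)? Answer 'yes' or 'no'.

Answer: yes

Derivation:
Executing turtle program step by step:
Start: pos=(0,0), heading=0, pen down
REPEAT 12 [
  -- iteration 1/12 --
  FD 8: (0,0) -> (8,0) [heading=0, draw]
  RT 30: heading 0 -> 330
  -- iteration 2/12 --
  FD 8: (8,0) -> (14.928,-4) [heading=330, draw]
  RT 30: heading 330 -> 300
  -- iteration 3/12 --
  FD 8: (14.928,-4) -> (18.928,-10.928) [heading=300, draw]
  RT 30: heading 300 -> 270
  -- iteration 4/12 --
  FD 8: (18.928,-10.928) -> (18.928,-18.928) [heading=270, draw]
  RT 30: heading 270 -> 240
  -- iteration 5/12 --
  FD 8: (18.928,-18.928) -> (14.928,-25.856) [heading=240, draw]
  RT 30: heading 240 -> 210
  -- iteration 6/12 --
  FD 8: (14.928,-25.856) -> (8,-29.856) [heading=210, draw]
  RT 30: heading 210 -> 180
  -- iteration 7/12 --
  FD 8: (8,-29.856) -> (0,-29.856) [heading=180, draw]
  RT 30: heading 180 -> 150
  -- iteration 8/12 --
  FD 8: (0,-29.856) -> (-6.928,-25.856) [heading=150, draw]
  RT 30: heading 150 -> 120
  -- iteration 9/12 --
  FD 8: (-6.928,-25.856) -> (-10.928,-18.928) [heading=120, draw]
  RT 30: heading 120 -> 90
  -- iteration 10/12 --
  FD 8: (-10.928,-18.928) -> (-10.928,-10.928) [heading=90, draw]
  RT 30: heading 90 -> 60
  -- iteration 11/12 --
  FD 8: (-10.928,-10.928) -> (-6.928,-4) [heading=60, draw]
  RT 30: heading 60 -> 30
  -- iteration 12/12 --
  FD 8: (-6.928,-4) -> (0,0) [heading=30, draw]
  RT 30: heading 30 -> 0
]
Final: pos=(0,0), heading=0, 12 segment(s) drawn

Start position: (0, 0)
Final position: (0, 0)
Distance = 0; < 1e-6 -> CLOSED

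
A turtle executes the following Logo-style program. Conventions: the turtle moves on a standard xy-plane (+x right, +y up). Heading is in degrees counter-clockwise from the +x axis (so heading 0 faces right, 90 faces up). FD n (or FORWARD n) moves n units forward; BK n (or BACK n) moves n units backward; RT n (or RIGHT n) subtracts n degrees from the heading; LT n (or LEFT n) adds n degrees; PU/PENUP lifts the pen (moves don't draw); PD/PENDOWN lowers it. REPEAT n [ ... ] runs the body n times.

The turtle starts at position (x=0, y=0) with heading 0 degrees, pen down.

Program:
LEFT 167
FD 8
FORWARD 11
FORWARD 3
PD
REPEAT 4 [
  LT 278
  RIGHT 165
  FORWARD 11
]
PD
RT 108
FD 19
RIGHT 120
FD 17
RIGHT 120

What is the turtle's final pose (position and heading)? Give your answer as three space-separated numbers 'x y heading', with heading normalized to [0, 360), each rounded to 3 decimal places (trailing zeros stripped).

Executing turtle program step by step:
Start: pos=(0,0), heading=0, pen down
LT 167: heading 0 -> 167
FD 8: (0,0) -> (-7.795,1.8) [heading=167, draw]
FD 11: (-7.795,1.8) -> (-18.513,4.274) [heading=167, draw]
FD 3: (-18.513,4.274) -> (-21.436,4.949) [heading=167, draw]
PD: pen down
REPEAT 4 [
  -- iteration 1/4 --
  LT 278: heading 167 -> 85
  RT 165: heading 85 -> 280
  FD 11: (-21.436,4.949) -> (-19.526,-5.884) [heading=280, draw]
  -- iteration 2/4 --
  LT 278: heading 280 -> 198
  RT 165: heading 198 -> 33
  FD 11: (-19.526,-5.884) -> (-10.301,0.107) [heading=33, draw]
  -- iteration 3/4 --
  LT 278: heading 33 -> 311
  RT 165: heading 311 -> 146
  FD 11: (-10.301,0.107) -> (-19.42,6.258) [heading=146, draw]
  -- iteration 4/4 --
  LT 278: heading 146 -> 64
  RT 165: heading 64 -> 259
  FD 11: (-19.42,6.258) -> (-21.519,-4.54) [heading=259, draw]
]
PD: pen down
RT 108: heading 259 -> 151
FD 19: (-21.519,-4.54) -> (-38.137,4.672) [heading=151, draw]
RT 120: heading 151 -> 31
FD 17: (-38.137,4.672) -> (-23.565,13.427) [heading=31, draw]
RT 120: heading 31 -> 271
Final: pos=(-23.565,13.427), heading=271, 9 segment(s) drawn

Answer: -23.565 13.427 271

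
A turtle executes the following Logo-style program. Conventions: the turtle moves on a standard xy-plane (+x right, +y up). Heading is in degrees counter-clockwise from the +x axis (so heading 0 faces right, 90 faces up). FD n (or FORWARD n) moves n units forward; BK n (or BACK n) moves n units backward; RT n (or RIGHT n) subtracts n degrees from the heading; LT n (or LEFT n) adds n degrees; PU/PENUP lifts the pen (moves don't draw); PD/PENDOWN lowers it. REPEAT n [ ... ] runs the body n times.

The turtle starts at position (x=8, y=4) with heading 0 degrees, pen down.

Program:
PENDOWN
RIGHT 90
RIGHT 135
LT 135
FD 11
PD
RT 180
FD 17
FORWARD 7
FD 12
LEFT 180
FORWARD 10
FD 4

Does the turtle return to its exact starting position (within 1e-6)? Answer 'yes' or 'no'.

Answer: no

Derivation:
Executing turtle program step by step:
Start: pos=(8,4), heading=0, pen down
PD: pen down
RT 90: heading 0 -> 270
RT 135: heading 270 -> 135
LT 135: heading 135 -> 270
FD 11: (8,4) -> (8,-7) [heading=270, draw]
PD: pen down
RT 180: heading 270 -> 90
FD 17: (8,-7) -> (8,10) [heading=90, draw]
FD 7: (8,10) -> (8,17) [heading=90, draw]
FD 12: (8,17) -> (8,29) [heading=90, draw]
LT 180: heading 90 -> 270
FD 10: (8,29) -> (8,19) [heading=270, draw]
FD 4: (8,19) -> (8,15) [heading=270, draw]
Final: pos=(8,15), heading=270, 6 segment(s) drawn

Start position: (8, 4)
Final position: (8, 15)
Distance = 11; >= 1e-6 -> NOT closed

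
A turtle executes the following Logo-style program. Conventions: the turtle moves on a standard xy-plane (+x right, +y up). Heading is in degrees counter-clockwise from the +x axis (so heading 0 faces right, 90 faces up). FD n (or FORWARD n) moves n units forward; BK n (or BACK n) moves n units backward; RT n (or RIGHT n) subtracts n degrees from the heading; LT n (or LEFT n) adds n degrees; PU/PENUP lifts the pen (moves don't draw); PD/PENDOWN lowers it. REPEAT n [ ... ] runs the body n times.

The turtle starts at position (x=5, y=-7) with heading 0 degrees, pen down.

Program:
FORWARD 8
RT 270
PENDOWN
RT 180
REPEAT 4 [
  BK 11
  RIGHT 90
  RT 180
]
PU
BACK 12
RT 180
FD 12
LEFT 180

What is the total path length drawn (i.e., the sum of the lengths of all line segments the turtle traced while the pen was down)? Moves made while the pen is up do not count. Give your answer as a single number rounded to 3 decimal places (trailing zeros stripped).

Answer: 52

Derivation:
Executing turtle program step by step:
Start: pos=(5,-7), heading=0, pen down
FD 8: (5,-7) -> (13,-7) [heading=0, draw]
RT 270: heading 0 -> 90
PD: pen down
RT 180: heading 90 -> 270
REPEAT 4 [
  -- iteration 1/4 --
  BK 11: (13,-7) -> (13,4) [heading=270, draw]
  RT 90: heading 270 -> 180
  RT 180: heading 180 -> 0
  -- iteration 2/4 --
  BK 11: (13,4) -> (2,4) [heading=0, draw]
  RT 90: heading 0 -> 270
  RT 180: heading 270 -> 90
  -- iteration 3/4 --
  BK 11: (2,4) -> (2,-7) [heading=90, draw]
  RT 90: heading 90 -> 0
  RT 180: heading 0 -> 180
  -- iteration 4/4 --
  BK 11: (2,-7) -> (13,-7) [heading=180, draw]
  RT 90: heading 180 -> 90
  RT 180: heading 90 -> 270
]
PU: pen up
BK 12: (13,-7) -> (13,5) [heading=270, move]
RT 180: heading 270 -> 90
FD 12: (13,5) -> (13,17) [heading=90, move]
LT 180: heading 90 -> 270
Final: pos=(13,17), heading=270, 5 segment(s) drawn

Segment lengths:
  seg 1: (5,-7) -> (13,-7), length = 8
  seg 2: (13,-7) -> (13,4), length = 11
  seg 3: (13,4) -> (2,4), length = 11
  seg 4: (2,4) -> (2,-7), length = 11
  seg 5: (2,-7) -> (13,-7), length = 11
Total = 52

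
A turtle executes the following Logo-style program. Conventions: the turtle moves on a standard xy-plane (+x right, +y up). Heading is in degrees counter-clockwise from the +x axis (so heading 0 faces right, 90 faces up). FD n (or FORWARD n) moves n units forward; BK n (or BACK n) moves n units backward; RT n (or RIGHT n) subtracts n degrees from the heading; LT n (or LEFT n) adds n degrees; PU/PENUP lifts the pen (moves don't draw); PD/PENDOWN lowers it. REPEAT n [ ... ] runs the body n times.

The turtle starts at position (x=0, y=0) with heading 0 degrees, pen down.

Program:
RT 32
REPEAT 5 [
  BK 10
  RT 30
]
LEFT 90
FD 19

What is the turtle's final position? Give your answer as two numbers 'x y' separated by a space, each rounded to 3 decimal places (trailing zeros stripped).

Answer: 0.639 18.309

Derivation:
Executing turtle program step by step:
Start: pos=(0,0), heading=0, pen down
RT 32: heading 0 -> 328
REPEAT 5 [
  -- iteration 1/5 --
  BK 10: (0,0) -> (-8.48,5.299) [heading=328, draw]
  RT 30: heading 328 -> 298
  -- iteration 2/5 --
  BK 10: (-8.48,5.299) -> (-13.175,14.129) [heading=298, draw]
  RT 30: heading 298 -> 268
  -- iteration 3/5 --
  BK 10: (-13.175,14.129) -> (-12.826,24.123) [heading=268, draw]
  RT 30: heading 268 -> 238
  -- iteration 4/5 --
  BK 10: (-12.826,24.123) -> (-7.527,32.603) [heading=238, draw]
  RT 30: heading 238 -> 208
  -- iteration 5/5 --
  BK 10: (-7.527,32.603) -> (1.302,37.298) [heading=208, draw]
  RT 30: heading 208 -> 178
]
LT 90: heading 178 -> 268
FD 19: (1.302,37.298) -> (0.639,18.309) [heading=268, draw]
Final: pos=(0.639,18.309), heading=268, 6 segment(s) drawn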